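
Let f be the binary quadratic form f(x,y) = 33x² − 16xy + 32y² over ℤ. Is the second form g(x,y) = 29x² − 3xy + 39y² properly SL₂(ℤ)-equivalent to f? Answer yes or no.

D₁ = -3968, D₂ = -4515
discriminants differ ⇒ not SL₂(ℤ)-equivalent

no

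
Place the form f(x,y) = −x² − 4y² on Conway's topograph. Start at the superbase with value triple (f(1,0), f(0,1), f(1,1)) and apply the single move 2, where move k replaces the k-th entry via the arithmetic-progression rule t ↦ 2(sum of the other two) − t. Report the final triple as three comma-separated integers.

start (-1,-4,-5) = (f(1,0),f(0,1),f(1,1))
replace slot 2: 2·((-1)+(-5)) − (-4) = -8 → (-1,-8,-5)

-1,-8,-5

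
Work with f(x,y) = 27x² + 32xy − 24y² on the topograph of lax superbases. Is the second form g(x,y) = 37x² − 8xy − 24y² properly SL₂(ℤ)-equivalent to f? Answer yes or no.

D₁ = 3616, D₂ = 3616
river cycle of f (length 8): (-24, 16, 35), (35, 54, -5), (-5, 56, 24), (24, 40, -21), (-21, 44, 20), (20, 36, -29), (-29, 22, 27), (27, 32, -24)
river cycle of g (length 8): (-24, 56, 5), (5, 54, -35), (-35, 16, 24), (24, 32, -27), (-27, 22, 29), (29, 36, -20), (-20, 44, 21), (21, 40, -24)
cycles differ ⇒ inequivalent

no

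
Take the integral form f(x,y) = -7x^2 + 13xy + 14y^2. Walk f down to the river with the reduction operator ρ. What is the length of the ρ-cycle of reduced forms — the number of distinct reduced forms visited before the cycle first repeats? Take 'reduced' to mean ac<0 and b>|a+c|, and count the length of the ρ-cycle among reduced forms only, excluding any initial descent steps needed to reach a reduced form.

D = 561, ⌊√D⌋ = 23
river: ρ → (14,15,-6)
river: ρ → (-6,21,5)
river: ρ → (5,19,-10)
river: ρ → (-10,21,3)
river: ρ → (3,21,-10)
river: ρ → (-10,19,5)
river: ρ → (5,21,-6)
river: ρ → (-6,15,14)
river: ρ → (14,13,-7)
river: ρ → (-7,15,12)
river: ρ → (12,9,-10)
river: ρ → (-10,11,11)
river: ρ → (11,11,-10)
river: ρ → (-10,9,12)
river: ρ → (12,15,-7)
river: ρ → (-7,13,14)
ρ-cycle length = 16 (tail of 0 descent steps not counted)

16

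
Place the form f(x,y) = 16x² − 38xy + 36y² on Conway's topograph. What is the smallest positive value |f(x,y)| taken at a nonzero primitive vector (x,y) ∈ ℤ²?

translate: b→-6 (≡-38 mod 32), so (16,-38,36)→(16,-6,14)
flip: (16,-6,14)→(14,6,16)
reduced (well bottom): (14,6,16) with a≤c, −a<b≤a
well minimum = a = 14

14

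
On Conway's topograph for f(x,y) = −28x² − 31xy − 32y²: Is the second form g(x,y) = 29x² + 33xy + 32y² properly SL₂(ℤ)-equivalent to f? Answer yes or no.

D₁ = -2623, D₂ = -2623
f is negative-definite; reduce −f:
−f: translate: b→-25 (≡31 mod 56), so (28,31,32)→(28,-25,29)
−f: reduced (well bottom): (28,-25,29) with a≤c, −a<b≤a
flip sign back: reduced form of f is (-28,25,-29)
g: translate: b→-25 (≡33 mod 58), so (29,33,32)→(29,-25,28)
g: flip: (29,-25,28)→(28,25,29)
g: reduced (well bottom): (28,25,29) with a≤c, −a<b≤a
reduced forms (-28, 25, -29) vs (28, 25, 29) ⇒ inequivalent

no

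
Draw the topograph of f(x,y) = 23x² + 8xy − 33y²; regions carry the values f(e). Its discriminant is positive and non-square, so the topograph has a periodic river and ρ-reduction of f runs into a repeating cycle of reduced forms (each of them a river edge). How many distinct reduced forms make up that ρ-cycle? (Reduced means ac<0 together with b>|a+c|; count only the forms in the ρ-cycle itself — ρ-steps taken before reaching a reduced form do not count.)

D = 3100, ⌊√D⌋ = 55
descent: ρ → (-33,-8,23)
descent: ρ → (23,54,-2)  [lands on river]
river: ρ → (-2,54,23)
river: ρ → (23,38,-18)
river: ρ → (-18,34,27)
river: ρ → (27,20,-25)
river: ρ → (-25,30,22)
river: ρ → (22,14,-33)
river: ρ → (-33,52,3)
river: ρ → (3,50,-50)
river: ρ → (-50,50,3)
river: ρ → (3,52,-33)
river: ρ → (-33,14,22)
river: ρ → (22,30,-25)
river: ρ → (-25,20,27)
river: ρ → (27,34,-18)
river: ρ → (-18,38,23)
ρ-cycle length = 16 (tail of 2 descent steps not counted)

16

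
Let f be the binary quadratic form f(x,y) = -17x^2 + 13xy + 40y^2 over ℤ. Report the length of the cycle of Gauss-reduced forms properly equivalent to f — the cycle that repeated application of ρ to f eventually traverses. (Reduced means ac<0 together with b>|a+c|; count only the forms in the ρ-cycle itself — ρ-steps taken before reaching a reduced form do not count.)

D = 2889, ⌊√D⌋ = 53
descent: ρ → (40,-13,-17)
descent: ρ → (-17,47,10)  [lands on river]
river: ρ → (10,53,-2)
river: ρ → (-2,51,36)
river: ρ → (36,21,-17)
ρ-cycle length = 4 (tail of 2 descent steps not counted)

4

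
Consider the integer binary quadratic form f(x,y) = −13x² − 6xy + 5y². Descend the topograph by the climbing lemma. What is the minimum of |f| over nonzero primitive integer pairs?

descent: ρ → (5,16,-2)  [lands on river]
river: ρ → (-2,16,5)
river: ρ → (5,14,-5)
river: ρ → (-5,16,2)
river: ρ → (2,16,-5)
river: ρ → (-5,14,5)
closes: descent 1, river 6
min |a| on river = 2

2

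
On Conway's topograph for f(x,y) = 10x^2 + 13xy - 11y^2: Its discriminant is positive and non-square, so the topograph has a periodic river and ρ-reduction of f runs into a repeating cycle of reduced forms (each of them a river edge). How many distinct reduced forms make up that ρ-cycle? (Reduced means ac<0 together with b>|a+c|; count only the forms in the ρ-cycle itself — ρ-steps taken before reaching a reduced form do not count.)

D = 609, ⌊√D⌋ = 24
river: ρ → (-11,9,12)
river: ρ → (12,15,-8)
river: ρ → (-8,17,10)
river: ρ → (10,23,-2)
river: ρ → (-2,21,21)
river: ρ → (21,21,-2)
river: ρ → (-2,23,10)
river: ρ → (10,17,-8)
river: ρ → (-8,15,12)
river: ρ → (12,9,-11)
river: ρ → (-11,13,10)
river: ρ → (10,7,-14)
river: ρ → (-14,21,3)
river: ρ → (3,21,-14)
river: ρ → (-14,7,10)
river: ρ → (10,13,-11)
ρ-cycle length = 16 (tail of 0 descent steps not counted)

16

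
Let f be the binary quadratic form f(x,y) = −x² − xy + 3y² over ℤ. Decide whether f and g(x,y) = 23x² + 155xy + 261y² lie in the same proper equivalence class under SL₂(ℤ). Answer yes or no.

D₁ = 13, D₂ = 13
river cycle of f (length 2): (-1, 3, 1), (1, 3, -1)
river cycle of g (length 2): (-1, 3, 1), (1, 3, -1)
cycles coincide ⇒ equivalent

yes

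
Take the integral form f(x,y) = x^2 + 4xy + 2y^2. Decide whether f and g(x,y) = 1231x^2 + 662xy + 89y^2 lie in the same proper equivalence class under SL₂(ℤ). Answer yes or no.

D₁ = 8, D₂ = 8
river cycle of f (length 2): (-1, 2, 1), (1, 2, -1)
river cycle of g (length 2): (1, 2, -1), (-1, 2, 1)
cycles coincide ⇒ equivalent

yes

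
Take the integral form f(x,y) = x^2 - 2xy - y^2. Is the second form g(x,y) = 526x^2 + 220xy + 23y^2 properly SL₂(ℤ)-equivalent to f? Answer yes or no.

D₁ = 8, D₂ = 8
river cycle of f (length 2): (-1, 2, 1), (1, 2, -1)
river cycle of g (length 2): (1, 2, -1), (-1, 2, 1)
cycles coincide ⇒ equivalent

yes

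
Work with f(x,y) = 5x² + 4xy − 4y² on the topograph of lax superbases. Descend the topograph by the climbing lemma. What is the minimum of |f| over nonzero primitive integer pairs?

river: ρ → (-4,4,5)
river: ρ → (5,6,-3)
river: ρ → (-3,6,5)
river: ρ → (5,4,-4)
closes: descent 0, river 4
min |a| on river = 3

3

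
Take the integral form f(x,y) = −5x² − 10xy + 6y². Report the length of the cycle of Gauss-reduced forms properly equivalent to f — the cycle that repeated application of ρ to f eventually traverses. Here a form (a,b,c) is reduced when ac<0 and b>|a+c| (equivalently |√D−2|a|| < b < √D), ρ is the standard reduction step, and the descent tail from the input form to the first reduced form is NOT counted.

D = 220, ⌊√D⌋ = 14
descent: ρ → (6,10,-5)  [lands on river]
river: ρ → (-5,10,6)
river: ρ → (6,14,-1)
river: ρ → (-1,14,6)
ρ-cycle length = 4 (tail of 1 descent step not counted)

4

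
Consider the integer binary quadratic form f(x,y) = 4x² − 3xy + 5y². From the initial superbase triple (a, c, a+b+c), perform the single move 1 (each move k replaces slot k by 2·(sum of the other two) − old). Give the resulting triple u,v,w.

start (4,5,6) = (f(1,0),f(0,1),f(1,1))
replace slot 1: 2·(5+6) − 4 = 18 → (18,5,6)

18,5,6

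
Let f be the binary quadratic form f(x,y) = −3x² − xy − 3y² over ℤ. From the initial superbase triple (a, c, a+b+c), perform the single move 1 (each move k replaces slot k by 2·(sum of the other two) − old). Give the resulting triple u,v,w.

start (-3,-3,-7) = (f(1,0),f(0,1),f(1,1))
replace slot 1: 2·((-3)+(-7)) − (-3) = -17 → (-17,-3,-7)

-17,-3,-7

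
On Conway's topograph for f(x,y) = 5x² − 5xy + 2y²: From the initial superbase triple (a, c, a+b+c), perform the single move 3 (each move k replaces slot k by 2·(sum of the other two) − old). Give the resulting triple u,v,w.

start (5,2,2) = (f(1,0),f(0,1),f(1,1))
replace slot 3: 2·(5+2) − 2 = 12 → (5,2,12)

5,2,12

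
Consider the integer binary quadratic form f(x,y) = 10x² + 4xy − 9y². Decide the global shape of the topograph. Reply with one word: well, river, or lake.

D = b²−4ac = 4² − 4·10·(-9) = 376
D > 0 non-square ⇒ indefinite ⇒ periodic river

river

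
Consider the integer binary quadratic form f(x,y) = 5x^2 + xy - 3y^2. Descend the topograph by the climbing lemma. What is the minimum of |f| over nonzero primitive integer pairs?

descent: ρ → (-3,5,3)  [lands on river]
river: ρ → (3,7,-1)
river: ρ → (-1,7,3)
river: ρ → (3,5,-3)
river: ρ → (-3,7,1)
river: ρ → (1,7,-3)
closes: descent 1, river 6
min |a| on river = 1

1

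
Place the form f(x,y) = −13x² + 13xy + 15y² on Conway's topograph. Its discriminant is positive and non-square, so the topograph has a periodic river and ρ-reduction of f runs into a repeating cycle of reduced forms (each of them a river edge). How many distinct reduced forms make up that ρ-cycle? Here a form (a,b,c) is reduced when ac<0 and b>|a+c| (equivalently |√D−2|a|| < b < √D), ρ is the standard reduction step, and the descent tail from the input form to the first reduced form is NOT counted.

D = 949, ⌊√D⌋ = 30
river: ρ → (15,17,-11)
river: ρ → (-11,27,5)
river: ρ → (5,23,-21)
river: ρ → (-21,19,7)
river: ρ → (7,23,-15)
river: ρ → (-15,7,15)
river: ρ → (15,23,-7)
river: ρ → (-7,19,21)
river: ρ → (21,23,-5)
river: ρ → (-5,27,11)
river: ρ → (11,17,-15)
river: ρ → (-15,13,13)
river: ρ → (13,13,-15)
river: ρ → (-15,17,11)
river: ρ → (11,27,-5)
river: ρ → (-5,23,21)
river: ρ → (21,19,-7)
river: ρ → (-7,23,15)
river: ρ → (15,7,-15)
river: ρ → (-15,23,7)
river: ρ → (7,19,-21)
river: ρ → (-21,23,5)
river: ρ → (5,27,-11)
river: ρ → (-11,17,15)
river: ρ → (15,13,-13)
river: ρ → (-13,13,15)
ρ-cycle length = 26 (tail of 0 descent steps not counted)

26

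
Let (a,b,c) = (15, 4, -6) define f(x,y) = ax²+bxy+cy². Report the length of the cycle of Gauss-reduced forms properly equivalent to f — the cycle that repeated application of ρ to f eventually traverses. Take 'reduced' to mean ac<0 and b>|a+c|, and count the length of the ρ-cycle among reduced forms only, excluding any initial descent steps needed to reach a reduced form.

D = 376, ⌊√D⌋ = 19
descent: ρ → (-6,8,13)  [lands on river]
river: ρ → (13,18,-1)
river: ρ → (-1,18,13)
river: ρ → (13,8,-6)
river: ρ → (-6,16,5)
river: ρ → (5,14,-9)
river: ρ → (-9,4,10)
river: ρ → (10,16,-3)
river: ρ → (-3,14,15)
river: ρ → (15,16,-2)
river: ρ → (-2,16,15)
river: ρ → (15,14,-3)
river: ρ → (-3,16,10)
river: ρ → (10,4,-9)
river: ρ → (-9,14,5)
river: ρ → (5,16,-6)
ρ-cycle length = 16 (tail of 1 descent step not counted)

16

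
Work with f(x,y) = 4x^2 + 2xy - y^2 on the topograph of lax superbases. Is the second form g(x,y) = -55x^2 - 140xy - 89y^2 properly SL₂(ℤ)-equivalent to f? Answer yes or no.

D₁ = 20, D₂ = 20
river cycle of f (length 2): (-1, 4, 1), (1, 4, -1)
river cycle of g (length 2): (1, 4, -1), (-1, 4, 1)
cycles coincide ⇒ equivalent

yes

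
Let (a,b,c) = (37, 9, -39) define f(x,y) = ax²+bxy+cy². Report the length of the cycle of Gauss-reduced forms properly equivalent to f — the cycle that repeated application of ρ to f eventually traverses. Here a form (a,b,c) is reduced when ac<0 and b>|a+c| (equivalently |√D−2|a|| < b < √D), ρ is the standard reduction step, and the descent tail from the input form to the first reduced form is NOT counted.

D = 5853, ⌊√D⌋ = 76
river: ρ → (-39,69,7)
river: ρ → (7,71,-29)
river: ρ → (-29,45,33)
river: ρ → (33,21,-41)
river: ρ → (-41,61,13)
river: ρ → (13,69,-21)
river: ρ → (-21,57,31)
river: ρ → (31,67,-11)
river: ρ → (-11,65,37)
river: ρ → (37,9,-39)
ρ-cycle length = 10 (tail of 0 descent steps not counted)

10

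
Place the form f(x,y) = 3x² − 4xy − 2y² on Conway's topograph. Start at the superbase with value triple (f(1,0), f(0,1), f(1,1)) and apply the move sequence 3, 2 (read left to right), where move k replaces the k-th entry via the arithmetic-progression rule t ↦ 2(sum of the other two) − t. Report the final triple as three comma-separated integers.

start (3,-2,-3) = (f(1,0),f(0,1),f(1,1))
replace slot 3: 2·(3+(-2)) − (-3) = 5 → (3,-2,5)
replace slot 2: 2·(3+5) − (-2) = 18 → (3,18,5)

3,18,5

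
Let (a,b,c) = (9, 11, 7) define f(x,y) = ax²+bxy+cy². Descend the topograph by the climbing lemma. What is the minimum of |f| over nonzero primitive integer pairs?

translate: b→-7 (≡11 mod 18), so (9,11,7)→(9,-7,5)
flip: (9,-7,5)→(5,7,9)
translate: b→-3 (≡7 mod 10), so (5,7,9)→(5,-3,7)
reduced (well bottom): (5,-3,7) with a≤c, −a<b≤a
well minimum = a = 5

5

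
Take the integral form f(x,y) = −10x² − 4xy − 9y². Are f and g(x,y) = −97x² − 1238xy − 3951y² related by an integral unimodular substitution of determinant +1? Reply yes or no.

D₁ = -344, D₂ = -344
f is negative-definite; reduce −f:
−f: flip: (10,4,9)→(9,-4,10)
−f: reduced (well bottom): (9,-4,10) with a≤c, −a<b≤a
flip sign back: reduced form of f is (-9,4,-10)
g is negative-definite; reduce −g:
−g: translate: b→74 (≡1238 mod 194), so (97,1238,3951)→(97,74,15)
−g: flip: (97,74,15)→(15,-74,97)
−g: translate: b→-14 (≡-74 mod 30), so (15,-74,97)→(15,-14,9)
−g: flip: (15,-14,9)→(9,14,15)
−g: translate: b→-4 (≡14 mod 18), so (9,14,15)→(9,-4,10)
−g: reduced (well bottom): (9,-4,10) with a≤c, −a<b≤a
flip sign back: reduced form of g is (-9,4,-10)
reduced forms (-9, 4, -10) vs (-9, 4, -10) ⇒ equivalent

yes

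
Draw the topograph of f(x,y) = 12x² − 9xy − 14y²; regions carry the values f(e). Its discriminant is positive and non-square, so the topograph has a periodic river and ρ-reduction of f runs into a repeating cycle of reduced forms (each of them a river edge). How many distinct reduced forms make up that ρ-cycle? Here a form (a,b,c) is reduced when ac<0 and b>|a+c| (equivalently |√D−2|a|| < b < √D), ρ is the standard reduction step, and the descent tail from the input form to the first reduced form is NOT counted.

D = 753, ⌊√D⌋ = 27
descent: ρ → (-14,9,12)  [lands on river]
river: ρ → (12,15,-11)
river: ρ → (-11,7,16)
river: ρ → (16,25,-2)
river: ρ → (-2,27,3)
river: ρ → (3,27,-2)
river: ρ → (-2,25,16)
river: ρ → (16,7,-11)
river: ρ → (-11,15,12)
river: ρ → (12,9,-14)
river: ρ → (-14,19,7)
river: ρ → (7,23,-8)
river: ρ → (-8,25,4)
river: ρ → (4,23,-14)
river: ρ → (-14,5,13)
river: ρ → (13,21,-6)
river: ρ → (-6,27,1)
river: ρ → (1,27,-6)
river: ρ → (-6,21,13)
river: ρ → (13,5,-14)
river: ρ → (-14,23,4)
river: ρ → (4,25,-8)
river: ρ → (-8,23,7)
river: ρ → (7,19,-14)
ρ-cycle length = 24 (tail of 1 descent step not counted)

24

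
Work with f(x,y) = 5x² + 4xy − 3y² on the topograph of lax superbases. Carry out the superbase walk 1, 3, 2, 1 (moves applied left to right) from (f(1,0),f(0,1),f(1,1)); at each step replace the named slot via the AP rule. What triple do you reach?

start (5,-3,6) = (f(1,0),f(0,1),f(1,1))
replace slot 1: 2·((-3)+6) − 5 = 1 → (1,-3,6)
replace slot 3: 2·(1+(-3)) − 6 = -10 → (1,-3,-10)
replace slot 2: 2·(1+(-10)) − (-3) = -15 → (1,-15,-10)
replace slot 1: 2·((-15)+(-10)) − 1 = -51 → (-51,-15,-10)

-51,-15,-10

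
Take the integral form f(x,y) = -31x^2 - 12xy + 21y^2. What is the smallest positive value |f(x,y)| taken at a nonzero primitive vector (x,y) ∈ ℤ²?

descent: ρ → (21,12,-31)  [lands on river]
river: ρ → (-31,50,2)
river: ρ → (2,50,-31)
river: ρ → (-31,12,21)
river: ρ → (21,30,-22)
river: ρ → (-22,14,29)
river: ρ → (29,44,-7)
river: ρ → (-7,40,41)
river: ρ → (41,42,-6)
river: ρ → (-6,42,41)
river: ρ → (41,40,-7)
river: ρ → (-7,44,29)
river: ρ → (29,14,-22)
river: ρ → (-22,30,21)
closes: descent 1, river 14
min |a| on river = 2

2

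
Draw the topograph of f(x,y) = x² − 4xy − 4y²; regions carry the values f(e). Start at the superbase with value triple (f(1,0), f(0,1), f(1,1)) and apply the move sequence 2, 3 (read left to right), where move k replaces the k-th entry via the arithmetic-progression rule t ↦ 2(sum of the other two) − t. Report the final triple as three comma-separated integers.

start (1,-4,-7) = (f(1,0),f(0,1),f(1,1))
replace slot 2: 2·(1+(-7)) − (-4) = -8 → (1,-8,-7)
replace slot 3: 2·(1+(-8)) − (-7) = -7 → (1,-8,-7)

1,-8,-7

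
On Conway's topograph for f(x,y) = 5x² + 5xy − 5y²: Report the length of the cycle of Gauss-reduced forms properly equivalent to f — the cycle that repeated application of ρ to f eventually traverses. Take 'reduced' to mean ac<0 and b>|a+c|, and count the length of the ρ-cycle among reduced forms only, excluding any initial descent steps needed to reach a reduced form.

D = 125, ⌊√D⌋ = 11
river: ρ → (-5,5,5)
river: ρ → (5,5,-5)
ρ-cycle length = 2 (tail of 0 descent steps not counted)

2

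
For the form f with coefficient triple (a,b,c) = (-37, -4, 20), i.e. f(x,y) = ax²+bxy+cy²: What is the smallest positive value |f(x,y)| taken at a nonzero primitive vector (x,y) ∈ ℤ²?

descent: ρ → (20,44,-13)  [lands on river]
river: ρ → (-13,34,35)
river: ρ → (35,36,-12)
river: ρ → (-12,36,35)
river: ρ → (35,34,-13)
river: ρ → (-13,44,20)
river: ρ → (20,36,-21)
river: ρ → (-21,48,8)
river: ρ → (8,48,-21)
river: ρ → (-21,36,20)
closes: descent 1, river 10
min |a| on river = 8

8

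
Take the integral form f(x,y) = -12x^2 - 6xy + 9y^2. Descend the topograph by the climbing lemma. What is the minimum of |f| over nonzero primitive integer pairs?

descent: ρ → (9,6,-12)  [lands on river]
river: ρ → (-12,18,3)
river: ρ → (3,18,-12)
river: ρ → (-12,6,9)
river: ρ → (9,12,-9)
river: ρ → (-9,6,12)
river: ρ → (12,18,-3)
river: ρ → (-3,18,12)
river: ρ → (12,6,-9)
river: ρ → (-9,12,9)
closes: descent 1, river 10
min |a| on river = 3

3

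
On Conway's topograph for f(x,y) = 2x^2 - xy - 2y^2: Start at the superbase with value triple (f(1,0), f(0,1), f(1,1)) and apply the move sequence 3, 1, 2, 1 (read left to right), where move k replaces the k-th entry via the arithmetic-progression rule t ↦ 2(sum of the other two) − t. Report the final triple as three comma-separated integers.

start (2,-2,-1) = (f(1,0),f(0,1),f(1,1))
replace slot 3: 2·(2+(-2)) − (-1) = 1 → (2,-2,1)
replace slot 1: 2·((-2)+1) − 2 = -4 → (-4,-2,1)
replace slot 2: 2·((-4)+1) − (-2) = -4 → (-4,-4,1)
replace slot 1: 2·((-4)+1) − (-4) = -2 → (-2,-4,1)

-2,-4,1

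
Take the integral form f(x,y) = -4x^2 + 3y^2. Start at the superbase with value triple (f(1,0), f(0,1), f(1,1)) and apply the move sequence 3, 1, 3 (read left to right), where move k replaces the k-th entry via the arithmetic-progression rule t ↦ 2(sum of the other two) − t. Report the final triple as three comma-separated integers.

start (-4,3,-1) = (f(1,0),f(0,1),f(1,1))
replace slot 3: 2·((-4)+3) − (-1) = -1 → (-4,3,-1)
replace slot 1: 2·(3+(-1)) − (-4) = 8 → (8,3,-1)
replace slot 3: 2·(8+3) − (-1) = 23 → (8,3,23)

8,3,23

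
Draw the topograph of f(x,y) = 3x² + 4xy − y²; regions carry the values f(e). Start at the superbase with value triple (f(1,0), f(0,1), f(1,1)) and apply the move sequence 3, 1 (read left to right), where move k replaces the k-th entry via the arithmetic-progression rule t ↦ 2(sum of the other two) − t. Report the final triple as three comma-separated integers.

start (3,-1,6) = (f(1,0),f(0,1),f(1,1))
replace slot 3: 2·(3+(-1)) − 6 = -2 → (3,-1,-2)
replace slot 1: 2·((-1)+(-2)) − 3 = -9 → (-9,-1,-2)

-9,-1,-2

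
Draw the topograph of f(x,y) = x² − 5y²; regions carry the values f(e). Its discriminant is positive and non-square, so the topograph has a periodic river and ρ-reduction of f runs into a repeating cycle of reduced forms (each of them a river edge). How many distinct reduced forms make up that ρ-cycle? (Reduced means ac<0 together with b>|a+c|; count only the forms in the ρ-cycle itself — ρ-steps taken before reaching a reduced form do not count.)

D = 20, ⌊√D⌋ = 4
descent: ρ → (-5,0,1)
descent: ρ → (1,4,-1)  [lands on river]
river: ρ → (-1,4,1)
ρ-cycle length = 2 (tail of 2 descent steps not counted)

2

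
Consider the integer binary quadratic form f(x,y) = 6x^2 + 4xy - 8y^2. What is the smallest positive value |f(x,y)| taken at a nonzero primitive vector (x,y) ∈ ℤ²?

river: ρ → (-8,12,2)
river: ρ → (2,12,-8)
river: ρ → (-8,4,6)
river: ρ → (6,8,-6)
river: ρ → (-6,4,8)
river: ρ → (8,12,-2)
river: ρ → (-2,12,8)
river: ρ → (8,4,-6)
river: ρ → (-6,8,6)
river: ρ → (6,4,-8)
closes: descent 0, river 10
min |a| on river = 2

2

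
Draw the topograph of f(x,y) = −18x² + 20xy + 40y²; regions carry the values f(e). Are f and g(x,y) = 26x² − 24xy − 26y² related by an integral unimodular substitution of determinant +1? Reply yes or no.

D₁ = 3280, D₂ = 3280
river cycle of f (length 8): (-18, 56, 2), (2, 56, -18), (-18, 52, 8), (8, 44, -42), (-42, 40, 10), (10, 40, -42), (-42, 44, 8), (8, 52, -18)
river cycle of g (length 12): (-26, 24, 26), (26, 28, -24), (-24, 20, 30), (30, 40, -14), (-14, 44, 24), (24, 52, -6), (-6, 56, 6), (6, 52, -24), (-24, 44, 14), (14, 40, -30), … (2 more)
cycles differ ⇒ inequivalent

no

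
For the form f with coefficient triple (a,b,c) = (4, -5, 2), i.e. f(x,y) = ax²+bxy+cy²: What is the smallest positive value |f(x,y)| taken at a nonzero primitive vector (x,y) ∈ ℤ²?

translate: b→3 (≡-5 mod 8), so (4,-5,2)→(4,3,1)
flip: (4,3,1)→(1,-3,4)
translate: b→1 (≡-3 mod 2), so (1,-3,4)→(1,1,2)
reduced (well bottom): (1,1,2) with a≤c, −a<b≤a
well minimum = a = 1

1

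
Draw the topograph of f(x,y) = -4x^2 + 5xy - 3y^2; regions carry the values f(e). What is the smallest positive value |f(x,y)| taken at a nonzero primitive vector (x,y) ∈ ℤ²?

translate: b→3 (≡-5 mod 8), so (4,-5,3)→(4,3,2)
flip: (4,3,2)→(2,-3,4)
translate: b→1 (≡-3 mod 4), so (2,-3,4)→(2,1,3)
reduced (well bottom): (2,1,3) with a≤c, −a<b≤a
well minimum |f| = |-2| = 2 (negative-definite)

2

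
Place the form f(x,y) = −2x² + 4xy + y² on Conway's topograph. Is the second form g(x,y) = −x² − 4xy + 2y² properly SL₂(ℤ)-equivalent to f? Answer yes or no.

D₁ = 24, D₂ = 24
river cycle of f (length 2): (1, 4, -2), (-2, 4, 1)
river cycle of g (length 2): (2, 4, -1), (-1, 4, 2)
cycles differ ⇒ inequivalent

no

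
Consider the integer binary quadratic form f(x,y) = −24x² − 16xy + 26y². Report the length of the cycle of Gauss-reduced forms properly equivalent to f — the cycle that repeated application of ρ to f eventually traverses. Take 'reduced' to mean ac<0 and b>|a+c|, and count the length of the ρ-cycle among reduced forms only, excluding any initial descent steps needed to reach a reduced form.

D = 2752, ⌊√D⌋ = 52
descent: ρ → (26,16,-24)  [lands on river]
river: ρ → (-24,32,18)
river: ρ → (18,40,-16)
river: ρ → (-16,24,34)
river: ρ → (34,44,-6)
river: ρ → (-6,52,2)
river: ρ → (2,52,-6)
river: ρ → (-6,44,34)
river: ρ → (34,24,-16)
river: ρ → (-16,40,18)
river: ρ → (18,32,-24)
river: ρ → (-24,16,26)
river: ρ → (26,36,-14)
river: ρ → (-14,48,8)
river: ρ → (8,48,-14)
river: ρ → (-14,36,26)
ρ-cycle length = 16 (tail of 1 descent step not counted)

16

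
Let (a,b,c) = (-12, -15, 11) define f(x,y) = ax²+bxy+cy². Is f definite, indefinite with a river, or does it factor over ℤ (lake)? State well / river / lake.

D = b²−4ac = (-15)² − 4·(-12)·11 = 753
D > 0 non-square ⇒ indefinite ⇒ periodic river

river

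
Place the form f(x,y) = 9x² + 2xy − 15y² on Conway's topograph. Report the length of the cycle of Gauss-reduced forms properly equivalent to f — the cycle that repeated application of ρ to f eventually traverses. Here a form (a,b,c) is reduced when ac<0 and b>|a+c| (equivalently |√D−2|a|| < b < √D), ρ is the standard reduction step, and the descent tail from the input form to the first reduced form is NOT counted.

D = 544, ⌊√D⌋ = 23
descent: ρ → (-15,-2,9)
descent: ρ → (9,20,-4)  [lands on river]
river: ρ → (-4,20,9)
river: ρ → (9,16,-8)
river: ρ → (-8,16,9)
ρ-cycle length = 4 (tail of 2 descent steps not counted)

4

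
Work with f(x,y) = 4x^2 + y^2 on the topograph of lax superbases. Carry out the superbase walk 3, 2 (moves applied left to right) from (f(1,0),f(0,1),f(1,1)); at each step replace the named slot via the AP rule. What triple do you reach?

start (4,1,5) = (f(1,0),f(0,1),f(1,1))
replace slot 3: 2·(4+1) − 5 = 5 → (4,1,5)
replace slot 2: 2·(4+5) − 1 = 17 → (4,17,5)

4,17,5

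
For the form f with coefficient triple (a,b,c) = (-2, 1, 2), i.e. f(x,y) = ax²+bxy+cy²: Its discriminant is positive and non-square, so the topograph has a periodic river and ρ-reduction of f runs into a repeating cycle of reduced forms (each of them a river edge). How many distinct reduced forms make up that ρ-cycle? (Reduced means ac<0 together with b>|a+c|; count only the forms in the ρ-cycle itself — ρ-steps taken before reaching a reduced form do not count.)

D = 17, ⌊√D⌋ = 4
river: ρ → (2,3,-1)
river: ρ → (-1,3,2)
river: ρ → (2,1,-2)
river: ρ → (-2,3,1)
river: ρ → (1,3,-2)
river: ρ → (-2,1,2)
ρ-cycle length = 6 (tail of 0 descent steps not counted)

6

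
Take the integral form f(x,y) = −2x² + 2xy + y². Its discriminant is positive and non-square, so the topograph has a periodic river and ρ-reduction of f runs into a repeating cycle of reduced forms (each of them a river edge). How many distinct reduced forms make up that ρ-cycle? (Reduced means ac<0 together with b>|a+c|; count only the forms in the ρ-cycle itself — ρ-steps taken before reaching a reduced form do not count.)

D = 12, ⌊√D⌋ = 3
river: ρ → (1,2,-2)
river: ρ → (-2,2,1)
ρ-cycle length = 2 (tail of 0 descent steps not counted)

2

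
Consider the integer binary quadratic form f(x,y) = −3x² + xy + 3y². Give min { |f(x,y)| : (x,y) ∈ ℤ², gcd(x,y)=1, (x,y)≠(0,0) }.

river: ρ → (3,5,-1)
river: ρ → (-1,5,3)
river: ρ → (3,1,-3)
river: ρ → (-3,5,1)
river: ρ → (1,5,-3)
river: ρ → (-3,1,3)
closes: descent 0, river 6
min |a| on river = 1

1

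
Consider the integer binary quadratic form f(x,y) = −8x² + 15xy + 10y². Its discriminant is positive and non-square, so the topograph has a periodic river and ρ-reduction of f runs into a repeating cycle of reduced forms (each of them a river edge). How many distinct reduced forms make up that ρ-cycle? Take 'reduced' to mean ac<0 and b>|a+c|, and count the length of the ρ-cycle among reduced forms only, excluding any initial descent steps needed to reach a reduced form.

D = 545, ⌊√D⌋ = 23
river: ρ → (10,5,-13)
river: ρ → (-13,21,2)
river: ρ → (2,23,-2)
river: ρ → (-2,21,13)
river: ρ → (13,5,-10)
river: ρ → (-10,15,8)
river: ρ → (8,17,-8)
river: ρ → (-8,15,10)
ρ-cycle length = 8 (tail of 0 descent steps not counted)

8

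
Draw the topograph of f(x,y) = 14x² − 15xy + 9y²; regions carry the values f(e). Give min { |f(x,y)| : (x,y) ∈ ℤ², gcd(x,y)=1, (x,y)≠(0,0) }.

translate: b→13 (≡-15 mod 28), so (14,-15,9)→(14,13,8)
flip: (14,13,8)→(8,-13,14)
translate: b→3 (≡-13 mod 16), so (8,-13,14)→(8,3,9)
reduced (well bottom): (8,3,9) with a≤c, −a<b≤a
well minimum = a = 8

8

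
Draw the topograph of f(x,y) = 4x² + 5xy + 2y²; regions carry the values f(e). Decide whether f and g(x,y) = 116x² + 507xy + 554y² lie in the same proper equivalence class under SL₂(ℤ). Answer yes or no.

D₁ = -7, D₂ = -7
f: translate: b→-3 (≡5 mod 8), so (4,5,2)→(4,-3,1)
f: flip: (4,-3,1)→(1,3,4)
f: translate: b→1 (≡3 mod 2), so (1,3,4)→(1,1,2)
f: reduced (well bottom): (1,1,2) with a≤c, −a<b≤a
g: translate: b→43 (≡507 mod 232), so (116,507,554)→(116,43,4)
g: flip: (116,43,4)→(4,-43,116)
g: translate: b→-3 (≡-43 mod 8), so (4,-43,116)→(4,-3,1)
g: flip: (4,-3,1)→(1,3,4)
g: translate: b→1 (≡3 mod 2), so (1,3,4)→(1,1,2)
g: reduced (well bottom): (1,1,2) with a≤c, −a<b≤a
reduced forms (1, 1, 2) vs (1, 1, 2) ⇒ equivalent

yes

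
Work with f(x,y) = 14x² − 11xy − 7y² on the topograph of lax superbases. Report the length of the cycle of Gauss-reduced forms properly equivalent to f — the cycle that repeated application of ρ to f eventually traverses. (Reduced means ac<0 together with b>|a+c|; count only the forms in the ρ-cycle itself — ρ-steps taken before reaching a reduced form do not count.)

D = 513, ⌊√D⌋ = 22
descent: ρ → (-7,11,14)  [lands on river]
river: ρ → (14,17,-4)
river: ρ → (-4,15,18)
river: ρ → (18,21,-1)
river: ρ → (-1,21,18)
river: ρ → (18,15,-4)
river: ρ → (-4,17,14)
river: ρ → (14,11,-7)
river: ρ → (-7,17,8)
river: ρ → (8,15,-9)
river: ρ → (-9,21,2)
river: ρ → (2,19,-19)
river: ρ → (-19,19,2)
river: ρ → (2,21,-9)
river: ρ → (-9,15,8)
river: ρ → (8,17,-7)
ρ-cycle length = 16 (tail of 1 descent step not counted)

16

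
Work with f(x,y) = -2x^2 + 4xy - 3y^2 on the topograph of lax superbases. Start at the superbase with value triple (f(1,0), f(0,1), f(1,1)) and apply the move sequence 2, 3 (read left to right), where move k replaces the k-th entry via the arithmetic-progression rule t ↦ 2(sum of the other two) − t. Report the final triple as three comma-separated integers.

start (-2,-3,-1) = (f(1,0),f(0,1),f(1,1))
replace slot 2: 2·((-2)+(-1)) − (-3) = -3 → (-2,-3,-1)
replace slot 3: 2·((-2)+(-3)) − (-1) = -9 → (-2,-3,-9)

-2,-3,-9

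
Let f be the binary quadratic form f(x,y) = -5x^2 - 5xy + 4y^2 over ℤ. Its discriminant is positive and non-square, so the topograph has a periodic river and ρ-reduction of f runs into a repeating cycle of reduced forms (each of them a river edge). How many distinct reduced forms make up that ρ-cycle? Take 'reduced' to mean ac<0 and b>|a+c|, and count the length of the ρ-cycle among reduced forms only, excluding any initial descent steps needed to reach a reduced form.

D = 105, ⌊√D⌋ = 10
descent: ρ → (4,5,-5)  [lands on river]
river: ρ → (-5,5,4)
river: ρ → (4,3,-6)
river: ρ → (-6,9,1)
river: ρ → (1,9,-6)
river: ρ → (-6,3,4)
ρ-cycle length = 6 (tail of 1 descent step not counted)

6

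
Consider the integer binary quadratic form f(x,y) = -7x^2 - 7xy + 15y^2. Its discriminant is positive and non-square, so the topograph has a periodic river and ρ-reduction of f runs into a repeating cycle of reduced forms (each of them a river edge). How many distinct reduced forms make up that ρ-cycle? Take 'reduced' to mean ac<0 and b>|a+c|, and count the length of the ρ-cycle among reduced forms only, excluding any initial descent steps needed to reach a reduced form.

D = 469, ⌊√D⌋ = 21
descent: ρ → (15,7,-7)
descent: ρ → (-7,21,1)  [lands on river]
river: ρ → (1,21,-7)
ρ-cycle length = 2 (tail of 2 descent steps not counted)

2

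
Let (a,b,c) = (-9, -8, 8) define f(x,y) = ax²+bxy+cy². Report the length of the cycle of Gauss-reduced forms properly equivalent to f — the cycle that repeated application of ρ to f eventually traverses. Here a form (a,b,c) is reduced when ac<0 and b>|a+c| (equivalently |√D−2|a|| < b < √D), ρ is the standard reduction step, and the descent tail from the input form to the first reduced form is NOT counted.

D = 352, ⌊√D⌋ = 18
descent: ρ → (8,8,-9)  [lands on river]
river: ρ → (-9,10,7)
river: ρ → (7,18,-1)
river: ρ → (-1,18,7)
river: ρ → (7,10,-9)
river: ρ → (-9,8,8)
ρ-cycle length = 6 (tail of 1 descent step not counted)

6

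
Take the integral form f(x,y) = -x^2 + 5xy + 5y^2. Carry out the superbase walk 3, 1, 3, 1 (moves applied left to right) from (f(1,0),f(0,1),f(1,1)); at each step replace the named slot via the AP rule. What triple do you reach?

start (-1,5,9) = (f(1,0),f(0,1),f(1,1))
replace slot 3: 2·((-1)+5) − 9 = -1 → (-1,5,-1)
replace slot 1: 2·(5+(-1)) − (-1) = 9 → (9,5,-1)
replace slot 3: 2·(9+5) − (-1) = 29 → (9,5,29)
replace slot 1: 2·(5+29) − 9 = 59 → (59,5,29)

59,5,29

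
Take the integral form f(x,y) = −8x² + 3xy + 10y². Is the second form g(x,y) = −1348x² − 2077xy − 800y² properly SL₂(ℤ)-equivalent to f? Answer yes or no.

D₁ = 329, D₂ = 329
river cycle of f (length 16): (10, 17, -1), (-1, 17, 10), (10, 3, -8), (-8, 13, 5), (5, 17, -2), (-2, 15, 13), (13, 11, -4), (-4, 13, 10), (10, 7, -7), (-7, 7, 10), … (6 more)
river cycle of g (length 16): (-8, 3, 10), (10, 17, -1), (-1, 17, 10), (10, 3, -8), (-8, 13, 5), (5, 17, -2), (-2, 15, 13), (13, 11, -4), (-4, 13, 10), (10, 7, -7), … (6 more)
cycles coincide ⇒ equivalent

yes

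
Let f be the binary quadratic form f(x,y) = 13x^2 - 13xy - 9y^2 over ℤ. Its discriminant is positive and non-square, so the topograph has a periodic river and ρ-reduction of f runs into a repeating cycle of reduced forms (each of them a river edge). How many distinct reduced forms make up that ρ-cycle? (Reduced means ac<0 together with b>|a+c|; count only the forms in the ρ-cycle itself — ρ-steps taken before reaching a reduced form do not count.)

D = 637, ⌊√D⌋ = 25
descent: ρ → (-9,13,13)  [lands on river]
river: ρ → (13,13,-9)
river: ρ → (-9,23,3)
river: ρ → (3,25,-1)
river: ρ → (-1,25,3)
river: ρ → (3,23,-9)
ρ-cycle length = 6 (tail of 1 descent step not counted)

6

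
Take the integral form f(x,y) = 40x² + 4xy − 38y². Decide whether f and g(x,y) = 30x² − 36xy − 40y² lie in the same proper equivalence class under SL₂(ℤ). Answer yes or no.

D₁ = 6096, D₂ = 6096
river cycle of f (length 6): (-38, 72, 6), (6, 72, -38), (-38, 4, 40), (40, 76, -2), (-2, 76, 40), (40, 4, -38)
river cycle of g (length 8): (-40, 36, 30), (30, 24, -46), (-46, 68, 8), (8, 76, -10), (-10, 64, 50), (50, 36, -24), (-24, 60, 26), (26, 44, -40)
cycles differ ⇒ inequivalent

no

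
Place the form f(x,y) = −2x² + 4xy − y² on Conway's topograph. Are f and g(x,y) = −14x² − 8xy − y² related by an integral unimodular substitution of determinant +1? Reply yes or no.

D₁ = 8, D₂ = 8
river cycle of f (length 2): (-1, 2, 1), (1, 2, -1)
river cycle of g (length 2): (-1, 2, 1), (1, 2, -1)
cycles coincide ⇒ equivalent

yes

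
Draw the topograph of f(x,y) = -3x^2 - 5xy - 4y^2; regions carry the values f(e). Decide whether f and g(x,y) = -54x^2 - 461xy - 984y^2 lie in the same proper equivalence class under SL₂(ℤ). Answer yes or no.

D₁ = -23, D₂ = -23
f is negative-definite; reduce −f:
−f: translate: b→-1 (≡5 mod 6), so (3,5,4)→(3,-1,2)
−f: flip: (3,-1,2)→(2,1,3)
−f: reduced (well bottom): (2,1,3) with a≤c, −a<b≤a
flip sign back: reduced form of f is (-2,-1,-3)
g is negative-definite; reduce −g:
−g: translate: b→29 (≡461 mod 108), so (54,461,984)→(54,29,4)
−g: flip: (54,29,4)→(4,-29,54)
−g: translate: b→3 (≡-29 mod 8), so (4,-29,54)→(4,3,2)
−g: flip: (4,3,2)→(2,-3,4)
−g: translate: b→1 (≡-3 mod 4), so (2,-3,4)→(2,1,3)
−g: reduced (well bottom): (2,1,3) with a≤c, −a<b≤a
flip sign back: reduced form of g is (-2,-1,-3)
reduced forms (-2, -1, -3) vs (-2, -1, -3) ⇒ equivalent

yes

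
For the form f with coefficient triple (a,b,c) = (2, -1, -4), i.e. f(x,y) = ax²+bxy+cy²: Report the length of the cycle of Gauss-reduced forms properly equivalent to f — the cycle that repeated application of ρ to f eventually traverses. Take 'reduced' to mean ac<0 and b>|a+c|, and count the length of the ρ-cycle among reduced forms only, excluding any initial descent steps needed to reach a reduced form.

D = 33, ⌊√D⌋ = 5
descent: ρ → (-4,1,2)
descent: ρ → (2,3,-3)  [lands on river]
river: ρ → (-3,3,2)
river: ρ → (2,5,-1)
river: ρ → (-1,5,2)
ρ-cycle length = 4 (tail of 2 descent steps not counted)

4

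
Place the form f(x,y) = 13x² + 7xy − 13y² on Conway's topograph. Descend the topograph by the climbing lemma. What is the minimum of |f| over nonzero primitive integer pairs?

river: ρ → (-13,19,7)
river: ρ → (7,23,-7)
river: ρ → (-7,19,13)
river: ρ → (13,7,-13)
closes: descent 0, river 4
min |a| on river = 7

7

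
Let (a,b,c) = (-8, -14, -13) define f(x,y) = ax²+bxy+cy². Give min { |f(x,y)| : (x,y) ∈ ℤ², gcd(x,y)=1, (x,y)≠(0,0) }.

translate: b→-2 (≡14 mod 16), so (8,14,13)→(8,-2,7)
flip: (8,-2,7)→(7,2,8)
reduced (well bottom): (7,2,8) with a≤c, −a<b≤a
well minimum |f| = |-7| = 7 (negative-definite)

7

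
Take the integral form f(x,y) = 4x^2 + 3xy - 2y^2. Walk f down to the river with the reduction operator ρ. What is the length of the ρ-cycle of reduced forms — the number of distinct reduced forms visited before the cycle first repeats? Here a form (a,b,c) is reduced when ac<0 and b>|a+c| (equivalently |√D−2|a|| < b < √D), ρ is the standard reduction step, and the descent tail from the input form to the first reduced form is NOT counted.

D = 41, ⌊√D⌋ = 6
river: ρ → (-2,5,2)
river: ρ → (2,3,-4)
river: ρ → (-4,5,1)
river: ρ → (1,5,-4)
river: ρ → (-4,3,2)
river: ρ → (2,5,-2)
river: ρ → (-2,3,4)
river: ρ → (4,5,-1)
river: ρ → (-1,5,4)
river: ρ → (4,3,-2)
ρ-cycle length = 10 (tail of 0 descent steps not counted)

10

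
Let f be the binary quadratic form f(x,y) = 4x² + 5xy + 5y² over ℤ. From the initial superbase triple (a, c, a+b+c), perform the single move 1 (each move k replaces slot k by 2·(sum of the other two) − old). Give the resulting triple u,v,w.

start (4,5,14) = (f(1,0),f(0,1),f(1,1))
replace slot 1: 2·(5+14) − 4 = 34 → (34,5,14)

34,5,14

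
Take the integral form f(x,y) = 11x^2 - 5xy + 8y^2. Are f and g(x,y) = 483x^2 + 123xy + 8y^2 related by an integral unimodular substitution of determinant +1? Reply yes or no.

D₁ = -327, D₂ = -327
f: flip: (11,-5,8)→(8,5,11)
f: reduced (well bottom): (8,5,11) with a≤c, −a<b≤a
g: flip: (483,123,8)→(8,-123,483)
g: translate: b→5 (≡-123 mod 16), so (8,-123,483)→(8,5,11)
g: reduced (well bottom): (8,5,11) with a≤c, −a<b≤a
reduced forms (8, 5, 11) vs (8, 5, 11) ⇒ equivalent

yes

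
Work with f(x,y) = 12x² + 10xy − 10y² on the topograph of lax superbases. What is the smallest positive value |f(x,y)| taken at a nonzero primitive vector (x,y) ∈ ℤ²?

river: ρ → (-10,10,12)
river: ρ → (12,14,-8)
river: ρ → (-8,18,8)
river: ρ → (8,14,-12)
river: ρ → (-12,10,10)
river: ρ → (10,10,-12)
river: ρ → (-12,14,8)
river: ρ → (8,18,-8)
river: ρ → (-8,14,12)
river: ρ → (12,10,-10)
closes: descent 0, river 10
min |a| on river = 8

8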